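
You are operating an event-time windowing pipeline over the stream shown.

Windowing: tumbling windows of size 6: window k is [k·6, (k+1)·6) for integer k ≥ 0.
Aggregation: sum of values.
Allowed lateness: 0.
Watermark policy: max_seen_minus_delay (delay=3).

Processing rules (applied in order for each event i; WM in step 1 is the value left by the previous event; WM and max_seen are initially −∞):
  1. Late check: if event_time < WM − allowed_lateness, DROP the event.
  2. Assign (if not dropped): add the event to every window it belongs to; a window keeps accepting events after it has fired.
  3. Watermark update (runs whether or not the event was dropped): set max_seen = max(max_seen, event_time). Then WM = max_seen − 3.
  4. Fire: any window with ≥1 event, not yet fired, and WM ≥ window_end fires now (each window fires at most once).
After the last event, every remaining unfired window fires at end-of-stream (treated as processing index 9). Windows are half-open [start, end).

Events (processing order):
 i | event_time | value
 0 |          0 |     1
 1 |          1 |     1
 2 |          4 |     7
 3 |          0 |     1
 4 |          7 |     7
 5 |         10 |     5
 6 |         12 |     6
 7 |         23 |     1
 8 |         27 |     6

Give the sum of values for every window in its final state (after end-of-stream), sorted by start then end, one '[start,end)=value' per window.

[0,6)=9 [6,12)=12 [12,18)=6 [18,24)=1 [24,30)=6

i=0 t=0 v=1: → [0,6); WM=-3
i=1 t=1 v=1: → [0,6); WM=-2
i=2 t=4 v=7: → [0,6); WM=1
i=3 t=0 v=1: DROP (t<1-0); WM=1
i=4 t=7 v=7: → [6,12); WM=4
i=5 t=10 v=5: → [6,12); WM=7; [0,6) fires=9
i=6 t=12 v=6: → [12,18); WM=9
i=7 t=23 v=1: → [18,24); WM=20; [6,12) fires=12 [12,18) fires=6
i=8 t=27 v=6: → [24,30); WM=24; [18,24) fires=1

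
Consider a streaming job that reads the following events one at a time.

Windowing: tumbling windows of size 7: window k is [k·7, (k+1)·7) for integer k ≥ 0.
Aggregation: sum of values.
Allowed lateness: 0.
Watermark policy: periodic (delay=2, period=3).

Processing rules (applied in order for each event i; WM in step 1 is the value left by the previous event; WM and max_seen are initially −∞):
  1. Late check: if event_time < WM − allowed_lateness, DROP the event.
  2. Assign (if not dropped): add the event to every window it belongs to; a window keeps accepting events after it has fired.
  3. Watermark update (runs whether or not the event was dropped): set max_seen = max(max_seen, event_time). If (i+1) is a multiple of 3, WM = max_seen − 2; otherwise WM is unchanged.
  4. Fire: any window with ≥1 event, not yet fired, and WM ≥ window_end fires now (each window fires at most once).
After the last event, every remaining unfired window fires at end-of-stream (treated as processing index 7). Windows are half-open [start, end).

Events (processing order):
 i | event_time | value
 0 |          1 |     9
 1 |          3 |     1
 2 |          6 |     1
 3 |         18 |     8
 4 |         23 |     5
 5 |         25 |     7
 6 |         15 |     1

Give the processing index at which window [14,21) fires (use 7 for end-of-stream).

i=0 t=1 v=9: → [0,7); WM=−∞
i=1 t=3 v=1: → [0,7); WM=−∞
i=2 t=6 v=1: → [0,7); WM=4
i=3 t=18 v=8: → [14,21); WM=4
i=4 t=23 v=5: → [21,28); WM=4
i=5 t=25 v=7: → [21,28); WM=23; [0,7) fires=11 [14,21) fires=8
i=6 t=15 v=1: DROP (t<23-0); WM=23

5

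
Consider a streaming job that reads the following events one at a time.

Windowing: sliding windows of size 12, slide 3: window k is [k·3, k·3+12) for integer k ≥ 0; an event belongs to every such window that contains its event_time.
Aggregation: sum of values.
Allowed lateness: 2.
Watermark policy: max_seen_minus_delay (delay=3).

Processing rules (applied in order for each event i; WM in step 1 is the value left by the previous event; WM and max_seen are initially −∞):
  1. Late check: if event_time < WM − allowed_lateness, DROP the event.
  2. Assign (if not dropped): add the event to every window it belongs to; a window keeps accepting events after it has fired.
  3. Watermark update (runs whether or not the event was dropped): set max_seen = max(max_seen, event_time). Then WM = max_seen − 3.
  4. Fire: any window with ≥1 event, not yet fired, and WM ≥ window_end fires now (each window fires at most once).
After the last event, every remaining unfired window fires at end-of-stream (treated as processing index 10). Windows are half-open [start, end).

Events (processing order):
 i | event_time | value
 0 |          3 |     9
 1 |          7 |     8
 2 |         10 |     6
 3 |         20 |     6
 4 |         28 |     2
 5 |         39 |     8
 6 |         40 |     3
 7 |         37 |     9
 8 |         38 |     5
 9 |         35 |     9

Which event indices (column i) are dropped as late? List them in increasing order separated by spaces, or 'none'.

none

i=0 t=3 v=9: → [3,15),[0,12); WM=0
i=1 t=7 v=8: → [6,18),[3,15),[0,12); WM=4
i=2 t=10 v=6: → [9,21),[6,18),[3,15),[0,12); WM=7
i=3 t=20 v=6: → [18,30),[15,27),[12,24),[9,21); WM=17; [0,12) fires=23 [3,15) fires=23
i=4 t=28 v=2: → [27,39),[24,36),[21,33),[18,30); WM=25; [6,18) fires=14 [9,21) fires=12 [12,24) fires=6
i=5 t=39 v=8: → [39,51),[36,48),[33,45),[30,42); WM=36; [15,27) fires=6 [18,30) fires=8 [21,33) fires=2 [24,36) fires=2
i=6 t=40 v=3: → [39,51),[36,48),[33,45),[30,42); WM=37
i=7 t=37 v=9: → [36,48),[33,45),[30,42),[27,39); WM=37
i=8 t=38 v=5: → [36,48),[33,45),[30,42),[27,39); WM=37
i=9 t=35 v=9: → [33,45),[30,42),[27,39),[24,36); WM=37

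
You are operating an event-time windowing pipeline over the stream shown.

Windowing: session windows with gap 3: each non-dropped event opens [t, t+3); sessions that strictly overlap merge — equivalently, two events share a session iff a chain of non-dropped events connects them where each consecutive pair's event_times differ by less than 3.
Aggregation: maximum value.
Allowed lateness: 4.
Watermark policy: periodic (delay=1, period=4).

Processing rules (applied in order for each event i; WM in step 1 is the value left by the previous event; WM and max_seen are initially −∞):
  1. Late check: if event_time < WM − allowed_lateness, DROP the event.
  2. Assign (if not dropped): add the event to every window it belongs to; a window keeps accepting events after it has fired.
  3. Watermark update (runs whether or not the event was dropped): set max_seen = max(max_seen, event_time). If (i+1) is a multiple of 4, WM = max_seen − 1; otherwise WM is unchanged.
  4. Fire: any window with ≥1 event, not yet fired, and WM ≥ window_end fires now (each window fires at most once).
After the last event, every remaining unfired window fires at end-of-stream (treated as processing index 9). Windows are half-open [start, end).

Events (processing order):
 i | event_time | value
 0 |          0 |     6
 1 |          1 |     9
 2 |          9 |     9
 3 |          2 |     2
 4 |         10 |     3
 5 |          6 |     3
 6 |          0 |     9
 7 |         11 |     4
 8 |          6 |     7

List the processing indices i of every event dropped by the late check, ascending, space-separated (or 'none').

i=0 t=0 v=6: → [0,3); WM=−∞
i=1 t=1 v=9: → [0,4); WM=−∞
i=2 t=9 v=9: → [9,12); WM=−∞
i=3 t=2 v=2: → [0,5); WM=8
i=4 t=10 v=3: → [9,13); WM=8
i=5 t=6 v=3: → [6,9); WM=8
i=6 t=0 v=9: DROP (t<8-4); WM=8
i=7 t=11 v=4: → [9,14); WM=10
i=8 t=6 v=7: → [6,9); WM=10

6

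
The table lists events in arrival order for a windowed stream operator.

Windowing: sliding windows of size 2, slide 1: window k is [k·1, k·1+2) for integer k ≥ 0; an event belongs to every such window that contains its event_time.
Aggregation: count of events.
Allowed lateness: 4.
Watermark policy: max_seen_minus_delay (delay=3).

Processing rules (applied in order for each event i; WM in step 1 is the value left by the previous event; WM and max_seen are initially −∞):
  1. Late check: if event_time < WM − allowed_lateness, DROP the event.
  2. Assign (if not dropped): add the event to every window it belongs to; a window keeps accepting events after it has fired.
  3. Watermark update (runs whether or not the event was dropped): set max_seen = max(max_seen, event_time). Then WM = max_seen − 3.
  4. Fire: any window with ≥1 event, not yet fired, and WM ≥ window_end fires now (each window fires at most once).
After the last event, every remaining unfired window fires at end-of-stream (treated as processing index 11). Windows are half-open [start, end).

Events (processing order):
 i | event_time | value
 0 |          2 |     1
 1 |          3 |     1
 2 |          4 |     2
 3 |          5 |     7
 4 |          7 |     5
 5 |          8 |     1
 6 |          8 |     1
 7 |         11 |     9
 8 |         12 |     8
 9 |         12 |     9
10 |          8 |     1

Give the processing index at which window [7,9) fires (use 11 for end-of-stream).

8

i=0 t=2 v=1: → [2,4),[1,3); WM=-1
i=1 t=3 v=1: → [3,5),[2,4); WM=0
i=2 t=4 v=2: → [4,6),[3,5); WM=1
i=3 t=5 v=7: → [5,7),[4,6); WM=2
i=4 t=7 v=5: → [7,9),[6,8); WM=4; [1,3) fires=1 [2,4) fires=2
i=5 t=8 v=1: → [8,10),[7,9); WM=5; [3,5) fires=2
i=6 t=8 v=1: → [8,10),[7,9); WM=5
i=7 t=11 v=9: → [11,13),[10,12); WM=8; [4,6) fires=2 [5,7) fires=1 [6,8) fires=1
i=8 t=12 v=8: → [12,14),[11,13); WM=9; [7,9) fires=3
i=9 t=12 v=9: → [12,14),[11,13); WM=9
i=10 t=8 v=1: → [8,10),[7,9); WM=9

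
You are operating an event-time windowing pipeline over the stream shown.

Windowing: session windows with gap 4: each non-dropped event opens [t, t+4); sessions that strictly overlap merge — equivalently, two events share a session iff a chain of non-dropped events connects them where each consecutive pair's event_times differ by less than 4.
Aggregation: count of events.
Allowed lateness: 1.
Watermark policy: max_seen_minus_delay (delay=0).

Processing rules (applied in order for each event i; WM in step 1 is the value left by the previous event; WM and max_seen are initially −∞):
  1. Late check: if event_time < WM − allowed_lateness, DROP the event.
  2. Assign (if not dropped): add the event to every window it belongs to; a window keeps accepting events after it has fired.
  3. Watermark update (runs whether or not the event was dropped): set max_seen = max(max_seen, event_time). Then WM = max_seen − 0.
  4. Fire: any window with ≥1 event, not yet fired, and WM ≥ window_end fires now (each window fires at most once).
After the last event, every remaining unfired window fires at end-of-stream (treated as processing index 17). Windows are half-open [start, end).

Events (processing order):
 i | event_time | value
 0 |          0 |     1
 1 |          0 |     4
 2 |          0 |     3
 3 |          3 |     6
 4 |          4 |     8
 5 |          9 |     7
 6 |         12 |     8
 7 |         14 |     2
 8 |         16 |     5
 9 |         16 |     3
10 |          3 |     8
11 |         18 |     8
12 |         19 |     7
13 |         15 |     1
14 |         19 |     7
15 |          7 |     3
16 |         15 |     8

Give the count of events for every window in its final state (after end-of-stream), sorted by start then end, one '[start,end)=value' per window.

[0,8)=5 [9,23)=8

i=0 t=0 v=1: → [0,4); WM=0
i=1 t=0 v=4: → [0,4); WM=0
i=2 t=0 v=3: → [0,4); WM=0
i=3 t=3 v=6: → [0,7); WM=3
i=4 t=4 v=8: → [0,8); WM=4
i=5 t=9 v=7: → [9,13); WM=9
i=6 t=12 v=8: → [9,16); WM=12
i=7 t=14 v=2: → [9,18); WM=14
i=8 t=16 v=5: → [9,20); WM=16
i=9 t=16 v=3: → [9,20); WM=16
i=10 t=3 v=8: DROP (t<16-1); WM=16
i=11 t=18 v=8: → [9,22); WM=18
i=12 t=19 v=7: → [9,23); WM=19
i=13 t=15 v=1: DROP (t<19-1); WM=19
i=14 t=19 v=7: → [9,23); WM=19
i=15 t=7 v=3: DROP (t<19-1); WM=19
i=16 t=15 v=8: DROP (t<19-1); WM=19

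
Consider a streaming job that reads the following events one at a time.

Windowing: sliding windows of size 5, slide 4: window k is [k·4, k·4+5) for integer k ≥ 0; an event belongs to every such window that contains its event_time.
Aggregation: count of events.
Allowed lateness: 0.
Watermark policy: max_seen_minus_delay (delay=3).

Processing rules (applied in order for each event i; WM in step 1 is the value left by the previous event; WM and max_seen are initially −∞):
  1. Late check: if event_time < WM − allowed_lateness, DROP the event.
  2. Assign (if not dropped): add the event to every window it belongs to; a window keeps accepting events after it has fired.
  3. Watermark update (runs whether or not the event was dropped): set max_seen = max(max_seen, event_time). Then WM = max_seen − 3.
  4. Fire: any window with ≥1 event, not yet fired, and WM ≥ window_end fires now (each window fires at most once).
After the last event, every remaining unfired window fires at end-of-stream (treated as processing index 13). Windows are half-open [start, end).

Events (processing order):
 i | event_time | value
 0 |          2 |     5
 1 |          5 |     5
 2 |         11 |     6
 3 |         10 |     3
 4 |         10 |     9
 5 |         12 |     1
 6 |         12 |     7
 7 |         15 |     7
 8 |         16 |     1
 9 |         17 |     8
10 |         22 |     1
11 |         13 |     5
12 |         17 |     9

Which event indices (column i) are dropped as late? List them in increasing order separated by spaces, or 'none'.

11 12

i=0 t=2 v=5: → [0,5); WM=-1
i=1 t=5 v=5: → [4,9); WM=2
i=2 t=11 v=6: → [8,13); WM=8; [0,5) fires=1
i=3 t=10 v=3: → [8,13); WM=8
i=4 t=10 v=9: → [8,13); WM=8
i=5 t=12 v=1: → [12,17),[8,13); WM=9; [4,9) fires=1
i=6 t=12 v=7: → [12,17),[8,13); WM=9
i=7 t=15 v=7: → [12,17); WM=12
i=8 t=16 v=1: → [16,21),[12,17); WM=13; [8,13) fires=5
i=9 t=17 v=8: → [16,21); WM=14
i=10 t=22 v=1: → [20,25); WM=19; [12,17) fires=4
i=11 t=13 v=5: DROP (t<19-0); WM=19
i=12 t=17 v=9: DROP (t<19-0); WM=19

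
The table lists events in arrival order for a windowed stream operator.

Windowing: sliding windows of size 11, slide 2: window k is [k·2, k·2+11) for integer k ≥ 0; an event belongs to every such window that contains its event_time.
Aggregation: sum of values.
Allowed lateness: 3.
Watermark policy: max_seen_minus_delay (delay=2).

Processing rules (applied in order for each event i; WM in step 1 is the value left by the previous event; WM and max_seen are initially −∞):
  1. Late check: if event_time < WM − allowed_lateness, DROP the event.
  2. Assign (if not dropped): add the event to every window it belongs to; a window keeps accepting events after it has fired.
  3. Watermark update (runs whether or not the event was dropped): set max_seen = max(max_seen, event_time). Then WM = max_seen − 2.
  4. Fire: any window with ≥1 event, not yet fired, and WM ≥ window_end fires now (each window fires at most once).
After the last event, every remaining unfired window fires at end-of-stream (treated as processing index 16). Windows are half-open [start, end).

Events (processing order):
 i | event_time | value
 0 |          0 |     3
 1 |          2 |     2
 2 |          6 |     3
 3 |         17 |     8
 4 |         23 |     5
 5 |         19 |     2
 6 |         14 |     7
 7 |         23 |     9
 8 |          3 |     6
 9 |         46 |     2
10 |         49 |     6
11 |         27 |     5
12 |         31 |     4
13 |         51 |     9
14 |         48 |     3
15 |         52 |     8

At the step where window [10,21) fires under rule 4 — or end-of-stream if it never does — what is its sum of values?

i=0 t=0 v=3: → [0,11); WM=-2
i=1 t=2 v=2: → [2,13),[0,11); WM=0
i=2 t=6 v=3: → [6,17),[4,15),[2,13),[0,11); WM=4
i=3 t=17 v=8: → [16,27),[14,25),[12,23),[10,21),[8,19); WM=15; [0,11) fires=8 [2,13) fires=5 [4,15) fires=3
i=4 t=23 v=5: → [22,33),[20,31),[18,29),[16,27),[14,25); WM=21; [6,17) fires=3 [8,19) fires=8 [10,21) fires=8
i=5 t=19 v=2: → [18,29),[16,27),[14,25),[12,23),[10,21); WM=21
i=6 t=14 v=7: DROP (t<21-3); WM=21
i=7 t=23 v=9: → [22,33),[20,31),[18,29),[16,27),[14,25); WM=21
i=8 t=3 v=6: DROP (t<21-3); WM=21
i=9 t=46 v=2: → [46,57),[44,55),[42,53),[40,51),[38,49),[36,47); WM=44; [12,23) fires=10 [14,25) fires=24 [16,27) fires=24 [18,29) fires=16 [20,31) fires=14 [22,33) fires=14
i=10 t=49 v=6: → [48,59),[46,57),[44,55),[42,53),[40,51); WM=47; [36,47) fires=2
i=11 t=27 v=5: DROP (t<47-3); WM=47
i=12 t=31 v=4: DROP (t<47-3); WM=47
i=13 t=51 v=9: → [50,61),[48,59),[46,57),[44,55),[42,53); WM=49; [38,49) fires=2
i=14 t=48 v=3: → [48,59),[46,57),[44,55),[42,53),[40,51),[38,49); WM=49
i=15 t=52 v=8: → [52,63),[50,61),[48,59),[46,57),[44,55),[42,53); WM=50

8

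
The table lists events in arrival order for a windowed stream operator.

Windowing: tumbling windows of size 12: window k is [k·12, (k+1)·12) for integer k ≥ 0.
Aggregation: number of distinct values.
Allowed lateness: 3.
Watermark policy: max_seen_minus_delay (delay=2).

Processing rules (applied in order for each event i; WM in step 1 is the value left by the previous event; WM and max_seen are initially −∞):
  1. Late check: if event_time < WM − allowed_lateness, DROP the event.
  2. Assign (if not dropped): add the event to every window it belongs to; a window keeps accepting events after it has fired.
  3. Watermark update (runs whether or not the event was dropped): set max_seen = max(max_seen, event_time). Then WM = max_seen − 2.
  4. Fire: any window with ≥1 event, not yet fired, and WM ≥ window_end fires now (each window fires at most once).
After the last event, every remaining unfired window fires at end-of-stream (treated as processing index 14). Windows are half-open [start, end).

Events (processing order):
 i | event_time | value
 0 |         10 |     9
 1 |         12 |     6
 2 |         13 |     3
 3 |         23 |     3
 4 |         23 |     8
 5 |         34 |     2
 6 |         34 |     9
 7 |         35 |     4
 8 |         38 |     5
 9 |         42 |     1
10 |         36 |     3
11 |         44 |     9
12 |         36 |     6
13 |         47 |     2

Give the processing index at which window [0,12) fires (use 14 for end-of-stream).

3

i=0 t=10 v=9: → [0,12); WM=8
i=1 t=12 v=6: → [12,24); WM=10
i=2 t=13 v=3: → [12,24); WM=11
i=3 t=23 v=3: → [12,24); WM=21; [0,12) fires=1
i=4 t=23 v=8: → [12,24); WM=21
i=5 t=34 v=2: → [24,36); WM=32; [12,24) fires=3
i=6 t=34 v=9: → [24,36); WM=32
i=7 t=35 v=4: → [24,36); WM=33
i=8 t=38 v=5: → [36,48); WM=36; [24,36) fires=3
i=9 t=42 v=1: → [36,48); WM=40
i=10 t=36 v=3: DROP (t<40-3); WM=40
i=11 t=44 v=9: → [36,48); WM=42
i=12 t=36 v=6: DROP (t<42-3); WM=42
i=13 t=47 v=2: → [36,48); WM=45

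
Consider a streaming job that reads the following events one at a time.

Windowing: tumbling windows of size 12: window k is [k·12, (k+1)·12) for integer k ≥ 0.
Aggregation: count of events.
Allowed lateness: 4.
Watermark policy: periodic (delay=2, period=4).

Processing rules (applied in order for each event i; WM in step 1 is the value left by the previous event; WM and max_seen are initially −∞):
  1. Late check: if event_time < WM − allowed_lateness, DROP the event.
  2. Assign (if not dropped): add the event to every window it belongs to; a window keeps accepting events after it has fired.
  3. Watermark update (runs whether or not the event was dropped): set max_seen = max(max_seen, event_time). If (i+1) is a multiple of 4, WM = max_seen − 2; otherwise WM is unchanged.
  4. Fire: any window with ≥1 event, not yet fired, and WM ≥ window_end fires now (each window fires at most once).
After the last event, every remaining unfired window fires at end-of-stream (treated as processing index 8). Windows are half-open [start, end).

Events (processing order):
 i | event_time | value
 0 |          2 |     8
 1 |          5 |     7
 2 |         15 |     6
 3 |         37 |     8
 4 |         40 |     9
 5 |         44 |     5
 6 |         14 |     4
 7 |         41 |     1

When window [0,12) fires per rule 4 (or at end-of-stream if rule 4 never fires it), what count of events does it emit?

i=0 t=2 v=8: → [0,12); WM=−∞
i=1 t=5 v=7: → [0,12); WM=−∞
i=2 t=15 v=6: → [12,24); WM=−∞
i=3 t=37 v=8: → [36,48); WM=35; [0,12) fires=2 [12,24) fires=1
i=4 t=40 v=9: → [36,48); WM=35
i=5 t=44 v=5: → [36,48); WM=35
i=6 t=14 v=4: DROP (t<35-4); WM=35
i=7 t=41 v=1: → [36,48); WM=42

2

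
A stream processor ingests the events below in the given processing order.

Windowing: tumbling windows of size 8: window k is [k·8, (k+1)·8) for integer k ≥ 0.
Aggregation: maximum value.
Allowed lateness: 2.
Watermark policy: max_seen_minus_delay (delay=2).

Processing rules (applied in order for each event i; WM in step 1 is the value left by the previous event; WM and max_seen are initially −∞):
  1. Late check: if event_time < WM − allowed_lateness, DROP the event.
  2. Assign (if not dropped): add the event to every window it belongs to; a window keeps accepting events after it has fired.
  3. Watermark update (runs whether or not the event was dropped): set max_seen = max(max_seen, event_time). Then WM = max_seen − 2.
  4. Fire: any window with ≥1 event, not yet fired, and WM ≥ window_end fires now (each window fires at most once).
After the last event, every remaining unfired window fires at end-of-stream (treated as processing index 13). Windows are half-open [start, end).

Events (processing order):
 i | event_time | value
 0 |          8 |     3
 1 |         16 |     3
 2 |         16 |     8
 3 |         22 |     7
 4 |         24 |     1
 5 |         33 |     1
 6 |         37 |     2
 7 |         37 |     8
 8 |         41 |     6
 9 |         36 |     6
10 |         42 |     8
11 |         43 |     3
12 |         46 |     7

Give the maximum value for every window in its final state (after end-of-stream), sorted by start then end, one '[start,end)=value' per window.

[8,16)=3 [16,24)=8 [24,32)=1 [32,40)=8 [40,48)=8

i=0 t=8 v=3: → [8,16); WM=6
i=1 t=16 v=3: → [16,24); WM=14
i=2 t=16 v=8: → [16,24); WM=14
i=3 t=22 v=7: → [16,24); WM=20; [8,16) fires=3
i=4 t=24 v=1: → [24,32); WM=22
i=5 t=33 v=1: → [32,40); WM=31; [16,24) fires=8
i=6 t=37 v=2: → [32,40); WM=35; [24,32) fires=1
i=7 t=37 v=8: → [32,40); WM=35
i=8 t=41 v=6: → [40,48); WM=39
i=9 t=36 v=6: DROP (t<39-2); WM=39
i=10 t=42 v=8: → [40,48); WM=40; [32,40) fires=8
i=11 t=43 v=3: → [40,48); WM=41
i=12 t=46 v=7: → [40,48); WM=44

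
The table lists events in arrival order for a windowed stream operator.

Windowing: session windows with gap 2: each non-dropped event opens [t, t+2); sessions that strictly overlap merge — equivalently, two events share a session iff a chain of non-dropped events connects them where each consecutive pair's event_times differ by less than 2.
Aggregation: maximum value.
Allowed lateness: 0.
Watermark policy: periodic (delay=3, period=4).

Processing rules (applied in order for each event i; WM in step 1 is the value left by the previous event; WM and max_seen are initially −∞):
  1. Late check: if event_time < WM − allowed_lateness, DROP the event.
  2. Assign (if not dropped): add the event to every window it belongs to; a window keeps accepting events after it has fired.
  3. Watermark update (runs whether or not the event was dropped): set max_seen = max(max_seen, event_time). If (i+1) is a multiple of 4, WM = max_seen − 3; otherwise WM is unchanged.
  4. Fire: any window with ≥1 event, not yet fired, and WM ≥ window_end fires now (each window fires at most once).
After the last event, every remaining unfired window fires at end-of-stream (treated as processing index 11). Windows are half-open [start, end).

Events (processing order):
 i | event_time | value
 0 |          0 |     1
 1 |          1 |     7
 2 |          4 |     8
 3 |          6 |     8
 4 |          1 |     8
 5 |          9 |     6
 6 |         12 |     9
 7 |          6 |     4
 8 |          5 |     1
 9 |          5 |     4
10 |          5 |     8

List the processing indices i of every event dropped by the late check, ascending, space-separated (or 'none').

4 8 9 10

i=0 t=0 v=1: → [0,2); WM=−∞
i=1 t=1 v=7: → [0,3); WM=−∞
i=2 t=4 v=8: → [4,6); WM=−∞
i=3 t=6 v=8: → [6,8); WM=3
i=4 t=1 v=8: DROP (t<3-0); WM=3
i=5 t=9 v=6: → [9,11); WM=3
i=6 t=12 v=9: → [12,14); WM=3
i=7 t=6 v=4: → [6,8); WM=9
i=8 t=5 v=1: DROP (t<9-0); WM=9
i=9 t=5 v=4: DROP (t<9-0); WM=9
i=10 t=5 v=8: DROP (t<9-0); WM=9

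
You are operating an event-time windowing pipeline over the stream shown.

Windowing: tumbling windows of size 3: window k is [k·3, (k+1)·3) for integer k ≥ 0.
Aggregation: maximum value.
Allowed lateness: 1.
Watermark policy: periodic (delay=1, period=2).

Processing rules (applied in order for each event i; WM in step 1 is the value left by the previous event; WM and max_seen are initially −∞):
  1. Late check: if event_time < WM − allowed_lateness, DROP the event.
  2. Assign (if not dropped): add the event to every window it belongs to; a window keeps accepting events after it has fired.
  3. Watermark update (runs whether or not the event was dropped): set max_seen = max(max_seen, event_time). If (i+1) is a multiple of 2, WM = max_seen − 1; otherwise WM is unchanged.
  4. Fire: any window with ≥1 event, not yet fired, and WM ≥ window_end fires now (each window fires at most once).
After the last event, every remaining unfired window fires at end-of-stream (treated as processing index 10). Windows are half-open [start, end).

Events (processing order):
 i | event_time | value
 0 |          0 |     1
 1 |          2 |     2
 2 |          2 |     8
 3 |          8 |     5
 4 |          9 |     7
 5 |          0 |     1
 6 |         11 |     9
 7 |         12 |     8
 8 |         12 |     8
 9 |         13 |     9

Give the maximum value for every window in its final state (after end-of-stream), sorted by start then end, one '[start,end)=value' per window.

[0,3)=8 [6,9)=5 [9,12)=9 [12,15)=9

i=0 t=0 v=1: → [0,3); WM=−∞
i=1 t=2 v=2: → [0,3); WM=1
i=2 t=2 v=8: → [0,3); WM=1
i=3 t=8 v=5: → [6,9); WM=7; [0,3) fires=8
i=4 t=9 v=7: → [9,12); WM=7
i=5 t=0 v=1: DROP (t<7-1); WM=8
i=6 t=11 v=9: → [9,12); WM=8
i=7 t=12 v=8: → [12,15); WM=11; [6,9) fires=5
i=8 t=12 v=8: → [12,15); WM=11
i=9 t=13 v=9: → [12,15); WM=12; [9,12) fires=9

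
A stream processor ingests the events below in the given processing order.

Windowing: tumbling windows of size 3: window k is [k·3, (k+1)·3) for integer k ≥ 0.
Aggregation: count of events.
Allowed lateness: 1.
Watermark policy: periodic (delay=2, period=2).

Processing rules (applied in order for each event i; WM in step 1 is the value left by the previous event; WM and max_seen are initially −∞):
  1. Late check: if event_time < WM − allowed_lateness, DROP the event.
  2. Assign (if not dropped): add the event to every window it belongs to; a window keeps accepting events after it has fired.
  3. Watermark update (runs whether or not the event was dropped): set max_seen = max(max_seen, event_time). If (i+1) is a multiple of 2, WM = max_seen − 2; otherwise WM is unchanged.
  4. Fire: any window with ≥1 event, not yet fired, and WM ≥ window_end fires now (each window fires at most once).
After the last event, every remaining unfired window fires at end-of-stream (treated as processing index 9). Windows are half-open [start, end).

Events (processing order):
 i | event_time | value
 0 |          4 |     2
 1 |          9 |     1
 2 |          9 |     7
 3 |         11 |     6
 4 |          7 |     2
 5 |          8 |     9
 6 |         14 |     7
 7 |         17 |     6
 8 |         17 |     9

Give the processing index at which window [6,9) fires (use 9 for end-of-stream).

5

i=0 t=4 v=2: → [3,6); WM=−∞
i=1 t=9 v=1: → [9,12); WM=7; [3,6) fires=1
i=2 t=9 v=7: → [9,12); WM=7
i=3 t=11 v=6: → [9,12); WM=9
i=4 t=7 v=2: DROP (t<9-1); WM=9
i=5 t=8 v=9: → [6,9); WM=9; [6,9) fires=1
i=6 t=14 v=7: → [12,15); WM=9
i=7 t=17 v=6: → [15,18); WM=15; [9,12) fires=3 [12,15) fires=1
i=8 t=17 v=9: → [15,18); WM=15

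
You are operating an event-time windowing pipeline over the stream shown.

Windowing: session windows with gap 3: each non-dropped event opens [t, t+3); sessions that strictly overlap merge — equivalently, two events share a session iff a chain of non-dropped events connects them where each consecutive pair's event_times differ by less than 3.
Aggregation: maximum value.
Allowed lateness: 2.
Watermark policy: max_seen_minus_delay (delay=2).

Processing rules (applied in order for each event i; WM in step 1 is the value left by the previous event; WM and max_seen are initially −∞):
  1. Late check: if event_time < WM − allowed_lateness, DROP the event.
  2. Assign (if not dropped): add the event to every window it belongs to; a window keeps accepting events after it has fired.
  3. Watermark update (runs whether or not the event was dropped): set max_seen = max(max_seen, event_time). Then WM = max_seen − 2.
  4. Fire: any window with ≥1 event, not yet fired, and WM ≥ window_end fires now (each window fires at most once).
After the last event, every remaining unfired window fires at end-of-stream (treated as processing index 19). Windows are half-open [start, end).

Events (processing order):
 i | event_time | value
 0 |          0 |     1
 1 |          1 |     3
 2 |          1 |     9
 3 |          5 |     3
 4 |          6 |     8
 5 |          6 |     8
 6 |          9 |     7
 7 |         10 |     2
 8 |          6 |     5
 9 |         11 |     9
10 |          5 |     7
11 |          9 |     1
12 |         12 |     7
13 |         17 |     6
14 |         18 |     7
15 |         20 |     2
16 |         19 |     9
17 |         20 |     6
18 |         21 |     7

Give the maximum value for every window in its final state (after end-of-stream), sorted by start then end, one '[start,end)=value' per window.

[0,4)=9 [5,9)=8 [9,15)=9 [17,24)=9

i=0 t=0 v=1: → [0,3); WM=-2
i=1 t=1 v=3: → [0,4); WM=-1
i=2 t=1 v=9: → [0,4); WM=-1
i=3 t=5 v=3: → [5,8); WM=3
i=4 t=6 v=8: → [5,9); WM=4
i=5 t=6 v=8: → [5,9); WM=4
i=6 t=9 v=7: → [9,12); WM=7
i=7 t=10 v=2: → [9,13); WM=8
i=8 t=6 v=5: → [5,9); WM=8
i=9 t=11 v=9: → [9,14); WM=9
i=10 t=5 v=7: DROP (t<9-2); WM=9
i=11 t=9 v=1: → [9,14); WM=9
i=12 t=12 v=7: → [9,15); WM=10
i=13 t=17 v=6: → [17,20); WM=15
i=14 t=18 v=7: → [17,21); WM=16
i=15 t=20 v=2: → [17,23); WM=18
i=16 t=19 v=9: → [17,23); WM=18
i=17 t=20 v=6: → [17,23); WM=18
i=18 t=21 v=7: → [17,24); WM=19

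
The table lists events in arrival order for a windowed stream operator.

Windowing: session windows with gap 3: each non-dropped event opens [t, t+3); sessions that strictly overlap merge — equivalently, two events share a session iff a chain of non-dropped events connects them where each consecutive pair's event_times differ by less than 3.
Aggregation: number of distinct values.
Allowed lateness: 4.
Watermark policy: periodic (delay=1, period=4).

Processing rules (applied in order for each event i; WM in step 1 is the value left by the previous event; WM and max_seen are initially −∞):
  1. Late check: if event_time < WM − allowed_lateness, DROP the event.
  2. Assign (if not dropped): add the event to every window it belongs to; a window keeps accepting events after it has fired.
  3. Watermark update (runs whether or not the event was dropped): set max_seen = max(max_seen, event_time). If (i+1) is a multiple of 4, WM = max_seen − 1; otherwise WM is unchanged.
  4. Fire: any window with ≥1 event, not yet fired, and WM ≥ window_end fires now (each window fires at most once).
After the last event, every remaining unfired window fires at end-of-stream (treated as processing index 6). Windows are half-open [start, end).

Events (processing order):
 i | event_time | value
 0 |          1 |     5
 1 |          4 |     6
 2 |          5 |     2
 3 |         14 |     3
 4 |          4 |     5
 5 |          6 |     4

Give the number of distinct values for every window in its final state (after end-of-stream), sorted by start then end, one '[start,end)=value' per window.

[1,4)=1 [4,8)=2 [14,17)=1

i=0 t=1 v=5: → [1,4); WM=−∞
i=1 t=4 v=6: → [4,7); WM=−∞
i=2 t=5 v=2: → [4,8); WM=−∞
i=3 t=14 v=3: → [14,17); WM=13
i=4 t=4 v=5: DROP (t<13-4); WM=13
i=5 t=6 v=4: DROP (t<13-4); WM=13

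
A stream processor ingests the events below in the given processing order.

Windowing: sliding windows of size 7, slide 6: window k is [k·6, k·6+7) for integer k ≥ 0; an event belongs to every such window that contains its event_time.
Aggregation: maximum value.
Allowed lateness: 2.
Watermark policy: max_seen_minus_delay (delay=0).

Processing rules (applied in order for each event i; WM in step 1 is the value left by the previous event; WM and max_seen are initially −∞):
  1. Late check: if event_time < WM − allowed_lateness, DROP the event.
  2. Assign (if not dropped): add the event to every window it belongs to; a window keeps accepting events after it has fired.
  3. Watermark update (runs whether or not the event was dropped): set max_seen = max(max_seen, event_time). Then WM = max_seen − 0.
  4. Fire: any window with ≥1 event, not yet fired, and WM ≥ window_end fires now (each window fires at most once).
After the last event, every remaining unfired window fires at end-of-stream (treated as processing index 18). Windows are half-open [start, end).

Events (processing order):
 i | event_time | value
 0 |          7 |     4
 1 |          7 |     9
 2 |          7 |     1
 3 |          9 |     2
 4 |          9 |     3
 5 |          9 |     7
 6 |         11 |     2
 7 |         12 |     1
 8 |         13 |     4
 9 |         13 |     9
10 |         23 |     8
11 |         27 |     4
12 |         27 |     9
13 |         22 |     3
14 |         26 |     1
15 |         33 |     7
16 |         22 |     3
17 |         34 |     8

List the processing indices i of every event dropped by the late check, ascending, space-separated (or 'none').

13 16

i=0 t=7 v=4: → [6,13); WM=7
i=1 t=7 v=9: → [6,13); WM=7
i=2 t=7 v=1: → [6,13); WM=7
i=3 t=9 v=2: → [6,13); WM=9
i=4 t=9 v=3: → [6,13); WM=9
i=5 t=9 v=7: → [6,13); WM=9
i=6 t=11 v=2: → [6,13); WM=11
i=7 t=12 v=1: → [12,19),[6,13); WM=12
i=8 t=13 v=4: → [12,19); WM=13; [6,13) fires=9
i=9 t=13 v=9: → [12,19); WM=13
i=10 t=23 v=8: → [18,25); WM=23; [12,19) fires=9
i=11 t=27 v=4: → [24,31); WM=27; [18,25) fires=8
i=12 t=27 v=9: → [24,31); WM=27
i=13 t=22 v=3: DROP (t<27-2); WM=27
i=14 t=26 v=1: → [24,31); WM=27
i=15 t=33 v=7: → [30,37); WM=33; [24,31) fires=9
i=16 t=22 v=3: DROP (t<33-2); WM=33
i=17 t=34 v=8: → [30,37); WM=34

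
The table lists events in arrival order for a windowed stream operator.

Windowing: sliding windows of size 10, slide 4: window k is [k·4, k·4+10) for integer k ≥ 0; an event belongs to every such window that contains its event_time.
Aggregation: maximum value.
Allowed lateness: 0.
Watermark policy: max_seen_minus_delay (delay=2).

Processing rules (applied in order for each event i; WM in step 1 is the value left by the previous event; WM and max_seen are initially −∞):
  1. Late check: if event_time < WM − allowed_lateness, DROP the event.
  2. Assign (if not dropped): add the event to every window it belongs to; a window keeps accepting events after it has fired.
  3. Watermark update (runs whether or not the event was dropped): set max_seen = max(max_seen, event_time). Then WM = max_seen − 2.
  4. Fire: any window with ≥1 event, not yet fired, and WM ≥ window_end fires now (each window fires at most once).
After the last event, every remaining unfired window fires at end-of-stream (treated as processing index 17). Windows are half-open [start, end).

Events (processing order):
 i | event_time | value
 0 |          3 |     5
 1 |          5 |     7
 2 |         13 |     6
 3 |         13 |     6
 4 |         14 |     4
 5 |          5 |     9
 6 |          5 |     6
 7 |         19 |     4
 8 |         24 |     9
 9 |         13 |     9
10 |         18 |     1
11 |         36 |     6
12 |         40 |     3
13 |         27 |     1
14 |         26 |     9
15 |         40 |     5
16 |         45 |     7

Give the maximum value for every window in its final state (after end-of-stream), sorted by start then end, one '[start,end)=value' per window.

[0,10)=7 [4,14)=7 [8,18)=6 [12,22)=6 [16,26)=9 [20,30)=9 [24,34)=9 [28,38)=6 [32,42)=6 [36,46)=7 [40,50)=7 [44,54)=7

i=0 t=3 v=5: → [0,10); WM=1
i=1 t=5 v=7: → [4,14),[0,10); WM=3
i=2 t=13 v=6: → [12,22),[8,18),[4,14); WM=11; [0,10) fires=7
i=3 t=13 v=6: → [12,22),[8,18),[4,14); WM=11
i=4 t=14 v=4: → [12,22),[8,18); WM=12
i=5 t=5 v=9: DROP (t<12-0); WM=12
i=6 t=5 v=6: DROP (t<12-0); WM=12
i=7 t=19 v=4: → [16,26),[12,22); WM=17; [4,14) fires=7
i=8 t=24 v=9: → [24,34),[20,30),[16,26); WM=22; [8,18) fires=6 [12,22) fires=6
i=9 t=13 v=9: DROP (t<22-0); WM=22
i=10 t=18 v=1: DROP (t<22-0); WM=22
i=11 t=36 v=6: → [36,46),[32,42),[28,38); WM=34; [16,26) fires=9 [20,30) fires=9 [24,34) fires=9
i=12 t=40 v=3: → [40,50),[36,46),[32,42); WM=38; [28,38) fires=6
i=13 t=27 v=1: DROP (t<38-0); WM=38
i=14 t=26 v=9: DROP (t<38-0); WM=38
i=15 t=40 v=5: → [40,50),[36,46),[32,42); WM=38
i=16 t=45 v=7: → [44,54),[40,50),[36,46); WM=43; [32,42) fires=6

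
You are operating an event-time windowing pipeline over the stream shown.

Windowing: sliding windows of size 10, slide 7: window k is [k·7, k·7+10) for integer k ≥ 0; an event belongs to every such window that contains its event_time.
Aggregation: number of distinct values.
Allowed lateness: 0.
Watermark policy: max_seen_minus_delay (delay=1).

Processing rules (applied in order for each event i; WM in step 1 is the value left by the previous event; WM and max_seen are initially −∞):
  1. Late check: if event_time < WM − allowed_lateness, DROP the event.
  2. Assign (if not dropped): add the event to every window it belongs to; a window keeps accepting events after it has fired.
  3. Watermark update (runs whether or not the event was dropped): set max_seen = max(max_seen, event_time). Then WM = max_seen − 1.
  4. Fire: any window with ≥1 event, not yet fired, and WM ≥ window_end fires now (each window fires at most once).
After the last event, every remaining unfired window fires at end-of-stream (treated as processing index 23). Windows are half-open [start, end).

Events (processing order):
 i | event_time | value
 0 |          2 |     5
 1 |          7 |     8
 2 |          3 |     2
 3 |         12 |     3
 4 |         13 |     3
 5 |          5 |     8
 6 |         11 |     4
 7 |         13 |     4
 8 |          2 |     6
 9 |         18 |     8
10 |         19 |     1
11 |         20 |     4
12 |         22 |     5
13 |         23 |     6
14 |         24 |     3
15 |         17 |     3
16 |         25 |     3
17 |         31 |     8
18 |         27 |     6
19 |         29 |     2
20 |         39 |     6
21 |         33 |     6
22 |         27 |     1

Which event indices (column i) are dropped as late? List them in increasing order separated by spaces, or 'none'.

i=0 t=2 v=5: → [0,10); WM=1
i=1 t=7 v=8: → [7,17),[0,10); WM=6
i=2 t=3 v=2: DROP (t<6-0); WM=6
i=3 t=12 v=3: → [7,17); WM=11; [0,10) fires=2
i=4 t=13 v=3: → [7,17); WM=12
i=5 t=5 v=8: DROP (t<12-0); WM=12
i=6 t=11 v=4: DROP (t<12-0); WM=12
i=7 t=13 v=4: → [7,17); WM=12
i=8 t=2 v=6: DROP (t<12-0); WM=12
i=9 t=18 v=8: → [14,24); WM=17; [7,17) fires=3
i=10 t=19 v=1: → [14,24); WM=18
i=11 t=20 v=4: → [14,24); WM=19
i=12 t=22 v=5: → [21,31),[14,24); WM=21
i=13 t=23 v=6: → [21,31),[14,24); WM=22
i=14 t=24 v=3: → [21,31); WM=23
i=15 t=17 v=3: DROP (t<23-0); WM=23
i=16 t=25 v=3: → [21,31); WM=24; [14,24) fires=5
i=17 t=31 v=8: → [28,38); WM=30
i=18 t=27 v=6: DROP (t<30-0); WM=30
i=19 t=29 v=2: DROP (t<30-0); WM=30
i=20 t=39 v=6: → [35,45); WM=38; [21,31) fires=3 [28,38) fires=1
i=21 t=33 v=6: DROP (t<38-0); WM=38
i=22 t=27 v=1: DROP (t<38-0); WM=38

2 5 6 8 15 18 19 21 22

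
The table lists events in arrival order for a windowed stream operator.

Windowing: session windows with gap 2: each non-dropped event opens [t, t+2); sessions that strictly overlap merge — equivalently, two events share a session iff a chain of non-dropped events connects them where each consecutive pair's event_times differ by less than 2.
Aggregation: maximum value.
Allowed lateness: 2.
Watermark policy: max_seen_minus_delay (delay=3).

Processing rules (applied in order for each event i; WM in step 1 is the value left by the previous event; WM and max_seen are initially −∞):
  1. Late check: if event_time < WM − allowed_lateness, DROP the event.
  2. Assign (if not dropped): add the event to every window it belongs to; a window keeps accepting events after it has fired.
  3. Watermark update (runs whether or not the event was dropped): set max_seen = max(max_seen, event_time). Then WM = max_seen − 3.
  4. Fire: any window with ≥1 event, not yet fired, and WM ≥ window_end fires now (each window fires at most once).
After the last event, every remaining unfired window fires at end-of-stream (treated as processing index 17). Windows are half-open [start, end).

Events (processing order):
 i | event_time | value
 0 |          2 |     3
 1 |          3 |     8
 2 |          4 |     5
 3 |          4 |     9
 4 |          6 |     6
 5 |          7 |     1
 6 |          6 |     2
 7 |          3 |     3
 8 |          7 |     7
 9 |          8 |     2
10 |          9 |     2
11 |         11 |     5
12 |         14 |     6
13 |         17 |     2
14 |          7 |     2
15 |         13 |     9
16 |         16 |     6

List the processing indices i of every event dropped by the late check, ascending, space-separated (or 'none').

i=0 t=2 v=3: → [2,4); WM=-1
i=1 t=3 v=8: → [2,5); WM=0
i=2 t=4 v=5: → [2,6); WM=1
i=3 t=4 v=9: → [2,6); WM=1
i=4 t=6 v=6: → [6,8); WM=3
i=5 t=7 v=1: → [6,9); WM=4
i=6 t=6 v=2: → [6,9); WM=4
i=7 t=3 v=3: → [2,6); WM=4
i=8 t=7 v=7: → [6,9); WM=4
i=9 t=8 v=2: → [6,10); WM=5
i=10 t=9 v=2: → [6,11); WM=6
i=11 t=11 v=5: → [11,13); WM=8
i=12 t=14 v=6: → [14,16); WM=11
i=13 t=17 v=2: → [17,19); WM=14
i=14 t=7 v=2: DROP (t<14-2); WM=14
i=15 t=13 v=9: → [13,16); WM=14
i=16 t=16 v=6: → [16,19); WM=14

14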